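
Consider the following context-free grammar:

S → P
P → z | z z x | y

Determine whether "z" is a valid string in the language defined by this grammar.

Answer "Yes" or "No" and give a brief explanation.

Yes - a valid derivation exists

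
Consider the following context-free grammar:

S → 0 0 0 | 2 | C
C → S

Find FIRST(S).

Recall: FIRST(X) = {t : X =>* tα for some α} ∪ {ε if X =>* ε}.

We compute FIRST(S) using the standard algorithm.
FIRST(C) = {0, 2}
FIRST(S) = {0, 2}
Therefore, FIRST(S) = {0, 2}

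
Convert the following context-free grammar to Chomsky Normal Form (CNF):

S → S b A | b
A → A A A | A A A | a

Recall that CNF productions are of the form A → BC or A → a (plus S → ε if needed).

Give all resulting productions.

TB → b; S → b; A → a; S → S X0; X0 → TB A; A → A X1; X1 → A A; A → A X2; X2 → A A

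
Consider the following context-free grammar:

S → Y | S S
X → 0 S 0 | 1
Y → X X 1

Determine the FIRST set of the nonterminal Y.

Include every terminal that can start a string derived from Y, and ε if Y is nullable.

We compute FIRST(Y) using the standard algorithm.
FIRST(S) = {0, 1}
FIRST(X) = {0, 1}
FIRST(Y) = {0, 1}
Therefore, FIRST(Y) = {0, 1}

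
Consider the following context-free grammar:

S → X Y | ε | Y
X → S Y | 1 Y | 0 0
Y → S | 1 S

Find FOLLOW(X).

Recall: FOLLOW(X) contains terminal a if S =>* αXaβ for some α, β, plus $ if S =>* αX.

We compute FOLLOW(X) using the standard algorithm.
FOLLOW(S) starts with {$}.
FIRST(S) = {0, 1, ε}
FIRST(X) = {0, 1, ε}
FIRST(Y) = {0, 1, ε}
FOLLOW(S) = {$, 0, 1}
FOLLOW(X) = {$, 0, 1}
FOLLOW(Y) = {$, 0, 1}
Therefore, FOLLOW(X) = {$, 0, 1}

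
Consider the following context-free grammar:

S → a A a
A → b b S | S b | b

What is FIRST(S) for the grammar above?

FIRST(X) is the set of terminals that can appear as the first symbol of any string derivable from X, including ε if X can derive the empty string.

We compute FIRST(S) using the standard algorithm.
FIRST(A) = {a, b}
FIRST(S) = {a}
Therefore, FIRST(S) = {a}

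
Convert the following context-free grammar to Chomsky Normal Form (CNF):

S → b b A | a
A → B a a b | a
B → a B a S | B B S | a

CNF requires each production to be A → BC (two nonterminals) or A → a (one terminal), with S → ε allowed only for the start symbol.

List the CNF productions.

TB → b; S → a; TA → a; A → a; B → a; S → TB X0; X0 → TB A; A → B X1; X1 → TA X2; X2 → TA TB; B → TA X3; X3 → B X4; X4 → TA S; B → B X5; X5 → B S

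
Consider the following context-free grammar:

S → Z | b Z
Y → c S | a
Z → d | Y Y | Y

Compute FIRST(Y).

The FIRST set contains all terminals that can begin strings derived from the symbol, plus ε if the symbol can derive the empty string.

We compute FIRST(Y) using the standard algorithm.
FIRST(S) = {a, b, c, d}
FIRST(Y) = {a, c}
FIRST(Z) = {a, c, d}
Therefore, FIRST(Y) = {a, c}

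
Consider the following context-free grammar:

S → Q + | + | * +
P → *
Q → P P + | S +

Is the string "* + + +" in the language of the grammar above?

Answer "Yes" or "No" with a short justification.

Yes - a valid derivation exists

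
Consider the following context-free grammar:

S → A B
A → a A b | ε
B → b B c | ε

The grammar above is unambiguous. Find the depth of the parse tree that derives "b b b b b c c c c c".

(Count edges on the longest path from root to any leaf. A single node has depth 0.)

7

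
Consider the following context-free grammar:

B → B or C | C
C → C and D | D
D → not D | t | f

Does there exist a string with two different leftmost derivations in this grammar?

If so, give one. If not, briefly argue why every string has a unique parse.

No - every string in the language has a unique leftmost derivation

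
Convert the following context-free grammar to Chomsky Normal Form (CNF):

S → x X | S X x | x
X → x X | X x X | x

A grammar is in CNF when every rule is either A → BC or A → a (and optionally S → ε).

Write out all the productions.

TX → x; S → x; X → x; S → TX X; S → S X0; X0 → X TX; X → TX X; X → X X1; X1 → TX X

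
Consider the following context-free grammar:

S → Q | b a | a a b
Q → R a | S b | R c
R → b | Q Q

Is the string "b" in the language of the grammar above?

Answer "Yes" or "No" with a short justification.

No - no valid derivation exists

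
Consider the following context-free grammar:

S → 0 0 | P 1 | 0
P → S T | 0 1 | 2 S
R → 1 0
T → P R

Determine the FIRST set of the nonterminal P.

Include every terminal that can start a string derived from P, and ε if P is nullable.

We compute FIRST(P) using the standard algorithm.
FIRST(P) = {0, 2}
FIRST(R) = {1}
FIRST(S) = {0, 2}
FIRST(T) = {0, 2}
Therefore, FIRST(P) = {0, 2}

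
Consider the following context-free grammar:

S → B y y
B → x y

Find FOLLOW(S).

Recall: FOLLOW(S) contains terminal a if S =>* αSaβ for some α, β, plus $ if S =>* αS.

We compute FOLLOW(S) using the standard algorithm.
FOLLOW(S) starts with {$}.
FIRST(B) = {x}
FIRST(S) = {x}
FOLLOW(B) = {y}
FOLLOW(S) = {$}
Therefore, FOLLOW(S) = {$}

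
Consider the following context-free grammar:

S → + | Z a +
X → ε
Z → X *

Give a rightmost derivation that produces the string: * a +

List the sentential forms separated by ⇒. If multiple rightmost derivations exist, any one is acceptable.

S ⇒ Z a + ⇒ X * a + ⇒ * a +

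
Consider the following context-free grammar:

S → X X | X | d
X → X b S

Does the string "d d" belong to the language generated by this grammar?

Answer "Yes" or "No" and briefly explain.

No - no valid derivation exists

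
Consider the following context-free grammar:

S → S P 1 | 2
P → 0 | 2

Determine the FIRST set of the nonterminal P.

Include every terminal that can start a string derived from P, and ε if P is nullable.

We compute FIRST(P) using the standard algorithm.
FIRST(P) = {0, 2}
FIRST(S) = {2}
Therefore, FIRST(P) = {0, 2}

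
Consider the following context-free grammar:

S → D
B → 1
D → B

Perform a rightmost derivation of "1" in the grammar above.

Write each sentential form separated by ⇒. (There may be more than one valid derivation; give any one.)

S ⇒ D ⇒ B ⇒ 1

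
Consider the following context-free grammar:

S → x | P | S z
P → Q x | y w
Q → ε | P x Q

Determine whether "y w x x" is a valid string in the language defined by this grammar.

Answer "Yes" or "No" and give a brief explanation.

Yes - a valid derivation exists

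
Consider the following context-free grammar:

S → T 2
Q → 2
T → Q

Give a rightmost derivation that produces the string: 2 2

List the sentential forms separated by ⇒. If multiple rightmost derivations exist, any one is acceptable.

S ⇒ T 2 ⇒ Q 2 ⇒ 2 2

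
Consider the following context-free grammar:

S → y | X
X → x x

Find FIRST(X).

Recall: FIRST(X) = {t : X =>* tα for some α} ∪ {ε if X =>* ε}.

We compute FIRST(X) using the standard algorithm.
FIRST(S) = {x, y}
FIRST(X) = {x}
Therefore, FIRST(X) = {x}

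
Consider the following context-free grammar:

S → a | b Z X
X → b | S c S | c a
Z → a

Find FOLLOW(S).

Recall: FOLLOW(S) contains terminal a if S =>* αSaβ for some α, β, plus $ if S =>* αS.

We compute FOLLOW(S) using the standard algorithm.
FOLLOW(S) starts with {$}.
FIRST(S) = {a, b}
FIRST(X) = {a, b, c}
FIRST(Z) = {a}
FOLLOW(S) = {$, c}
FOLLOW(X) = {$, c}
FOLLOW(Z) = {a, b, c}
Therefore, FOLLOW(S) = {$, c}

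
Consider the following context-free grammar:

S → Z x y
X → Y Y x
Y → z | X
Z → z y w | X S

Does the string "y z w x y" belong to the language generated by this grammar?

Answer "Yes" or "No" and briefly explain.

No - no valid derivation exists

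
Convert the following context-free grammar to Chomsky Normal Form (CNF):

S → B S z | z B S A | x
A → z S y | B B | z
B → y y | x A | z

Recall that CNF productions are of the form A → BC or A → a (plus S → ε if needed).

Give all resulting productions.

TZ → z; S → x; TY → y; A → z; TX → x; B → z; S → B X0; X0 → S TZ; S → TZ X1; X1 → B X2; X2 → S A; A → TZ X3; X3 → S TY; A → B B; B → TY TY; B → TX A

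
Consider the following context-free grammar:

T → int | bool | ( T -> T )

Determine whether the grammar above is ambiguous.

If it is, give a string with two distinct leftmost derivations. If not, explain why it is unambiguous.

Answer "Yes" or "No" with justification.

No - the grammar is unambiguous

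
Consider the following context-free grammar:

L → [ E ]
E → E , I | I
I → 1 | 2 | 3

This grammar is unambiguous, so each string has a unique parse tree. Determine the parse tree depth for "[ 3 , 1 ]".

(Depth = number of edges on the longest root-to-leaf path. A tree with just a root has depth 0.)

4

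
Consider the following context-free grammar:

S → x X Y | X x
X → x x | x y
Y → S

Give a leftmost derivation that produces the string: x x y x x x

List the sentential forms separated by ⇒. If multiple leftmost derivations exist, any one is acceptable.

S ⇒ x X Y ⇒ x x y Y ⇒ x x y S ⇒ x x y X x ⇒ x x y x x x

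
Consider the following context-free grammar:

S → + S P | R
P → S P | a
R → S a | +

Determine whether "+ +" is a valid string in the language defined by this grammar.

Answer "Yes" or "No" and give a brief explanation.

No - no valid derivation exists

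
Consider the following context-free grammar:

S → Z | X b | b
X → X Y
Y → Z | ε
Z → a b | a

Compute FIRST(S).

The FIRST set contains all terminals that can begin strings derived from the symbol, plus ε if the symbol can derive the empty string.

We compute FIRST(S) using the standard algorithm.
FIRST(S) = {a, b}
FIRST(X) = {}
FIRST(Y) = {a, ε}
FIRST(Z) = {a}
Therefore, FIRST(S) = {a, b}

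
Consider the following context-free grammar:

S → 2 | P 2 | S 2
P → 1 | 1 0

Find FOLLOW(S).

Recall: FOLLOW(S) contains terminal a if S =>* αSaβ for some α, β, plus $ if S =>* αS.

We compute FOLLOW(S) using the standard algorithm.
FOLLOW(S) starts with {$}.
FIRST(P) = {1}
FIRST(S) = {1, 2}
FOLLOW(P) = {2}
FOLLOW(S) = {$, 2}
Therefore, FOLLOW(S) = {$, 2}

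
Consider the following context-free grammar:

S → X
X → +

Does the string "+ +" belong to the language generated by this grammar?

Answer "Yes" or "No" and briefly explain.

No - no valid derivation exists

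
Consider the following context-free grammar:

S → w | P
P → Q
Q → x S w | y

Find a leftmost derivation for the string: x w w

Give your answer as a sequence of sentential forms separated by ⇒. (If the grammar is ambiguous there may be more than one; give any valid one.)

S ⇒ P ⇒ Q ⇒ x S w ⇒ x w w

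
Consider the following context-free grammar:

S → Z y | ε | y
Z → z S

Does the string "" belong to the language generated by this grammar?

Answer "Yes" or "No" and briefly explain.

Yes - a valid derivation exists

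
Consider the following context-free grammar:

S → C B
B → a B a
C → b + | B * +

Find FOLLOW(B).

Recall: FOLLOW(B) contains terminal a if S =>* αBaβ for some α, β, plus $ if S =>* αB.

We compute FOLLOW(B) using the standard algorithm.
FOLLOW(S) starts with {$}.
FIRST(B) = {a}
FIRST(C) = {a, b}
FIRST(S) = {a, b}
FOLLOW(B) = {$, *, a}
FOLLOW(C) = {a}
FOLLOW(S) = {$}
Therefore, FOLLOW(B) = {$, *, a}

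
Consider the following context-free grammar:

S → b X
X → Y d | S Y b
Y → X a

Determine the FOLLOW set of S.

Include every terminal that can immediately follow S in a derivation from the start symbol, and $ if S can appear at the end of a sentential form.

We compute FOLLOW(S) using the standard algorithm.
FOLLOW(S) starts with {$}.
FIRST(S) = {b}
FIRST(X) = {b}
FIRST(Y) = {b}
FOLLOW(S) = {$, b}
FOLLOW(X) = {$, a, b}
FOLLOW(Y) = {b, d}
Therefore, FOLLOW(S) = {$, b}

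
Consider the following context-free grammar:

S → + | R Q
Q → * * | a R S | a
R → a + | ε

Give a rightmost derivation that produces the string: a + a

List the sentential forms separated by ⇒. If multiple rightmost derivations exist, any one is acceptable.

S ⇒ R Q ⇒ R a ⇒ a + a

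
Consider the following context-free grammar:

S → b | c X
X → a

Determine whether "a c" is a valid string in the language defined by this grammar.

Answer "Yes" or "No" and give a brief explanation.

No - no valid derivation exists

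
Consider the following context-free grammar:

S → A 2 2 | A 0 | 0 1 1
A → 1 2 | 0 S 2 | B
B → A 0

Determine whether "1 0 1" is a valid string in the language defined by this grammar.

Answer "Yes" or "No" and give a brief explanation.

No - no valid derivation exists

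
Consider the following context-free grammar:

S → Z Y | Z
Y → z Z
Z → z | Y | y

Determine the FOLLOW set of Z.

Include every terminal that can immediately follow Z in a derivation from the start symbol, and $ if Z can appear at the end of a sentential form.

We compute FOLLOW(Z) using the standard algorithm.
FOLLOW(S) starts with {$}.
FIRST(S) = {y, z}
FIRST(Y) = {z}
FIRST(Z) = {y, z}
FOLLOW(S) = {$}
FOLLOW(Y) = {$, z}
FOLLOW(Z) = {$, z}
Therefore, FOLLOW(Z) = {$, z}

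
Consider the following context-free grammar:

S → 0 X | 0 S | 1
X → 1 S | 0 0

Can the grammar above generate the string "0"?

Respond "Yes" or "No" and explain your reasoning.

No - no valid derivation exists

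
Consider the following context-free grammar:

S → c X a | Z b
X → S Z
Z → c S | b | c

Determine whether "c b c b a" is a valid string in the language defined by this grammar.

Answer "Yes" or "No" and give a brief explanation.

No - no valid derivation exists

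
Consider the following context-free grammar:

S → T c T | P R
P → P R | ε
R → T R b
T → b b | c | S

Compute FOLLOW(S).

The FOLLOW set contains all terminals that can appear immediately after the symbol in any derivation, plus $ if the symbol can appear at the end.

We compute FOLLOW(S) using the standard algorithm.
FOLLOW(S) starts with {$}.
FIRST(P) = {b, c, ε}
FIRST(R) = {b, c}
FIRST(S) = {b, c}
FIRST(T) = {b, c}
FOLLOW(P) = {b, c}
FOLLOW(R) = {$, b, c}
FOLLOW(S) = {$, b, c}
FOLLOW(T) = {$, b, c}
Therefore, FOLLOW(S) = {$, b, c}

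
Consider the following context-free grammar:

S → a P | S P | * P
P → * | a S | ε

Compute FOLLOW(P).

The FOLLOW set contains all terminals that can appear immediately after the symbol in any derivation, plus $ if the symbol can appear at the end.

We compute FOLLOW(P) using the standard algorithm.
FOLLOW(S) starts with {$}.
FIRST(P) = {*, a, ε}
FIRST(S) = {*, a}
FOLLOW(P) = {$, *, a}
FOLLOW(S) = {$, *, a}
Therefore, FOLLOW(P) = {$, *, a}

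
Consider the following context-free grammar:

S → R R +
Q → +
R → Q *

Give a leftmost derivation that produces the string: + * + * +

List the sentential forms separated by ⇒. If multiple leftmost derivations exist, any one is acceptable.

S ⇒ R R + ⇒ Q * R + ⇒ + * R + ⇒ + * Q * + ⇒ + * + * +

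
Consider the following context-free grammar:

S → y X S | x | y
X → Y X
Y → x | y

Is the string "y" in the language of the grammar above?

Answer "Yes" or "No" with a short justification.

Yes - a valid derivation exists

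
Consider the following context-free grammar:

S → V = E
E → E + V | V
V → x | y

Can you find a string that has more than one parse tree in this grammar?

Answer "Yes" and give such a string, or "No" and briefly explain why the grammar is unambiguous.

No - the grammar is unambiguous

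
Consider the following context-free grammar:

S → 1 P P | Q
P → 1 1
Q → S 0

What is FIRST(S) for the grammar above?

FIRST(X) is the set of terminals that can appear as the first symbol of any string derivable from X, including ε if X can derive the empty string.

We compute FIRST(S) using the standard algorithm.
FIRST(P) = {1}
FIRST(Q) = {1}
FIRST(S) = {1}
Therefore, FIRST(S) = {1}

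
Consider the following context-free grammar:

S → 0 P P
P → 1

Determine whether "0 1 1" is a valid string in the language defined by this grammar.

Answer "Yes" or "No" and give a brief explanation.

Yes - a valid derivation exists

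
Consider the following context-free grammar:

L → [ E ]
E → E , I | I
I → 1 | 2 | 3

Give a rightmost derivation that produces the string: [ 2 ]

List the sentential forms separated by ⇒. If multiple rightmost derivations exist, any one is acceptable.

L ⇒ [ E ] ⇒ [ I ] ⇒ [ 2 ]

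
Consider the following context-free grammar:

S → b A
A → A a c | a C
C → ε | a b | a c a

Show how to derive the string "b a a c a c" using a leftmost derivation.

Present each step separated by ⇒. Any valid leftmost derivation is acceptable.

S ⇒ b A ⇒ b A a c ⇒ b A a c a c ⇒ b a C a c a c ⇒ b a a c a c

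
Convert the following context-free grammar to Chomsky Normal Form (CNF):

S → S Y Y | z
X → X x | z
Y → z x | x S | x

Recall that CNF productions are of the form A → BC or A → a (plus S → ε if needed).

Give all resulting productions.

S → z; TX → x; X → z; TZ → z; Y → x; S → S X0; X0 → Y Y; X → X TX; Y → TZ TX; Y → TX S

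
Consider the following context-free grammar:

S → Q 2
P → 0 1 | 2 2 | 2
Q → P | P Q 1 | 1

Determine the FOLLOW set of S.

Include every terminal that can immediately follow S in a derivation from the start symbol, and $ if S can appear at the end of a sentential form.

We compute FOLLOW(S) using the standard algorithm.
FOLLOW(S) starts with {$}.
FIRST(P) = {0, 2}
FIRST(Q) = {0, 1, 2}
FIRST(S) = {0, 1, 2}
FOLLOW(P) = {0, 1, 2}
FOLLOW(Q) = {1, 2}
FOLLOW(S) = {$}
Therefore, FOLLOW(S) = {$}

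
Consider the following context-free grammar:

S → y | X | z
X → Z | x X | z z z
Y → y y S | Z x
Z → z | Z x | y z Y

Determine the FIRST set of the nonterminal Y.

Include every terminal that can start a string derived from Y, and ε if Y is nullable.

We compute FIRST(Y) using the standard algorithm.
FIRST(S) = {x, y, z}
FIRST(X) = {x, y, z}
FIRST(Y) = {y, z}
FIRST(Z) = {y, z}
Therefore, FIRST(Y) = {y, z}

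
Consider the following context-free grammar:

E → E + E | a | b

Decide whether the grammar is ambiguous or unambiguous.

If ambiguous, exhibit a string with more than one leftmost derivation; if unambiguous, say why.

Ambiguous - the string 'b + b + b + a + a' has two distinct leftmost derivations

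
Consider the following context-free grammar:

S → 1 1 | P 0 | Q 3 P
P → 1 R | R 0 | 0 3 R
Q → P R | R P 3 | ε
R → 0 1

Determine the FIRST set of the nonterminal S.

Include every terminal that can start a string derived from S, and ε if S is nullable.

We compute FIRST(S) using the standard algorithm.
FIRST(P) = {0, 1}
FIRST(Q) = {0, 1, ε}
FIRST(R) = {0}
FIRST(S) = {0, 1, 3}
Therefore, FIRST(S) = {0, 1, 3}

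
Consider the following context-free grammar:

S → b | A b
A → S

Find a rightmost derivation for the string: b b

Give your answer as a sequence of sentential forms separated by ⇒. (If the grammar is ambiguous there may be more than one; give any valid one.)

S ⇒ A b ⇒ S b ⇒ b b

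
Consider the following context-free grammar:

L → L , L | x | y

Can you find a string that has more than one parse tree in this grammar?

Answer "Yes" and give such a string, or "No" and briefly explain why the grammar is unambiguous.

Yes - the string 'y , y , x , y' has two distinct parse trees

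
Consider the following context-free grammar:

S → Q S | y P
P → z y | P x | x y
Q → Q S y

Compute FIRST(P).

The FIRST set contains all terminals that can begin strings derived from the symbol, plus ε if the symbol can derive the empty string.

We compute FIRST(P) using the standard algorithm.
FIRST(P) = {x, z}
FIRST(Q) = {}
FIRST(S) = {y}
Therefore, FIRST(P) = {x, z}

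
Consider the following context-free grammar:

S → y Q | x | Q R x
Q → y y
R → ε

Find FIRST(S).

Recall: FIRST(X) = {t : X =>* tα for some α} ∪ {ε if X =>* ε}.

We compute FIRST(S) using the standard algorithm.
FIRST(Q) = {y}
FIRST(R) = {ε}
FIRST(S) = {x, y}
Therefore, FIRST(S) = {x, y}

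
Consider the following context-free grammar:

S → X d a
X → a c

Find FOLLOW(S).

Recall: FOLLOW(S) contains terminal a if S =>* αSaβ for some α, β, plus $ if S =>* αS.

We compute FOLLOW(S) using the standard algorithm.
FOLLOW(S) starts with {$}.
FIRST(S) = {a}
FIRST(X) = {a}
FOLLOW(S) = {$}
FOLLOW(X) = {d}
Therefore, FOLLOW(S) = {$}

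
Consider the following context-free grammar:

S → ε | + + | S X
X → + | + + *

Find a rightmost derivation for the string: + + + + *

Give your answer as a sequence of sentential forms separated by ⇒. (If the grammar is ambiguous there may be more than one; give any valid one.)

S ⇒ S X ⇒ S + + * ⇒ + + + + *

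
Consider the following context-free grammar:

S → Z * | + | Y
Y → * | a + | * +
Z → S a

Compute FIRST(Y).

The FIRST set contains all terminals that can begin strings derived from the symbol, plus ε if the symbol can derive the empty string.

We compute FIRST(Y) using the standard algorithm.
FIRST(S) = {*, +, a}
FIRST(Y) = {*, a}
FIRST(Z) = {*, +, a}
Therefore, FIRST(Y) = {*, a}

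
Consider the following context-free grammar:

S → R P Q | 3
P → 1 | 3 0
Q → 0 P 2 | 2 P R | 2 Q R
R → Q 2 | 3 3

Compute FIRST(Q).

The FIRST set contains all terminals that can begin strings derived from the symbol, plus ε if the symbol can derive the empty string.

We compute FIRST(Q) using the standard algorithm.
FIRST(P) = {1, 3}
FIRST(Q) = {0, 2}
FIRST(R) = {0, 2, 3}
FIRST(S) = {0, 2, 3}
Therefore, FIRST(Q) = {0, 2}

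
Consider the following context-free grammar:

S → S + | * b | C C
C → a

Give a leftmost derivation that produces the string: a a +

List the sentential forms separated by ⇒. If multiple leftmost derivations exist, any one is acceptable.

S ⇒ S + ⇒ C C + ⇒ a C + ⇒ a a +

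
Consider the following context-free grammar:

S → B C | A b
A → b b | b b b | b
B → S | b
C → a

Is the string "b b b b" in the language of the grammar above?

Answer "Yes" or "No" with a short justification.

Yes - a valid derivation exists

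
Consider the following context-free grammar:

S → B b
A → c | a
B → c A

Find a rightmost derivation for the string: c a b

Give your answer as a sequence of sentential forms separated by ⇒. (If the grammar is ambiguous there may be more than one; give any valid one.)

S ⇒ B b ⇒ c A b ⇒ c a b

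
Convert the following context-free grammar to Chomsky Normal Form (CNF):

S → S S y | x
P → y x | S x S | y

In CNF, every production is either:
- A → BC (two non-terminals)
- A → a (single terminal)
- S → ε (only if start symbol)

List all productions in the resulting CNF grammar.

TY → y; S → x; TX → x; P → y; S → S X0; X0 → S TY; P → TY TX; P → S X1; X1 → TX S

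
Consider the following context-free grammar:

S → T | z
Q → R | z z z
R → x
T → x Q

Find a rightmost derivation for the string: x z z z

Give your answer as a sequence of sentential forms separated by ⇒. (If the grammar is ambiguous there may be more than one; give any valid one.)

S ⇒ T ⇒ x Q ⇒ x z z z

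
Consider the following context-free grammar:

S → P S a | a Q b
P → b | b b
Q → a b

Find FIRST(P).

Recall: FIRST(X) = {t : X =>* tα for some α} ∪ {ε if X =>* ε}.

We compute FIRST(P) using the standard algorithm.
FIRST(P) = {b}
FIRST(Q) = {a}
FIRST(S) = {a, b}
Therefore, FIRST(P) = {b}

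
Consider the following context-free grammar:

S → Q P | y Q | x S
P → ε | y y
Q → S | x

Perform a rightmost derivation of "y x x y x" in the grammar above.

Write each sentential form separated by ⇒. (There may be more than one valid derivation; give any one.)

S ⇒ y Q ⇒ y S ⇒ y x S ⇒ y x x S ⇒ y x x y Q ⇒ y x x y x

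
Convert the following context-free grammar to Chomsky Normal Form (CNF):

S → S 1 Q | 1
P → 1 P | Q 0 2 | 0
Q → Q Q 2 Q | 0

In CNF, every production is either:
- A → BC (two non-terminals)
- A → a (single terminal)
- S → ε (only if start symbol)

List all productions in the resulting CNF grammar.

T1 → 1; S → 1; T0 → 0; T2 → 2; P → 0; Q → 0; S → S X0; X0 → T1 Q; P → T1 P; P → Q X1; X1 → T0 T2; Q → Q X2; X2 → Q X3; X3 → T2 Q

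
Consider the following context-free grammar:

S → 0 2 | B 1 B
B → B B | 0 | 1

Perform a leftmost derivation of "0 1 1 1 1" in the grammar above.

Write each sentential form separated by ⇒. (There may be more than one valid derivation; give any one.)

S ⇒ B 1 B ⇒ B B 1 B ⇒ B B B 1 B ⇒ 0 B B 1 B ⇒ 0 1 B 1 B ⇒ 0 1 1 1 B ⇒ 0 1 1 1 1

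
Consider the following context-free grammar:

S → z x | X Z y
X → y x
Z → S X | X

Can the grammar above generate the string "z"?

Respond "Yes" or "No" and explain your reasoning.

No - no valid derivation exists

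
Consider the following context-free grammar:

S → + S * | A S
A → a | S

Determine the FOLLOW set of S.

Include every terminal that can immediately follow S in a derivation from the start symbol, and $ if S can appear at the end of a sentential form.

We compute FOLLOW(S) using the standard algorithm.
FOLLOW(S) starts with {$}.
FIRST(A) = {+, a}
FIRST(S) = {+, a}
FOLLOW(A) = {+, a}
FOLLOW(S) = {$, *, +, a}
Therefore, FOLLOW(S) = {$, *, +, a}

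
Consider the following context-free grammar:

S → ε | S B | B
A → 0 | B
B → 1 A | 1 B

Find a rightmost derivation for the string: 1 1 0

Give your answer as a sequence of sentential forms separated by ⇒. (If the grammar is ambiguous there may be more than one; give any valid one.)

S ⇒ B ⇒ 1 B ⇒ 1 1 A ⇒ 1 1 0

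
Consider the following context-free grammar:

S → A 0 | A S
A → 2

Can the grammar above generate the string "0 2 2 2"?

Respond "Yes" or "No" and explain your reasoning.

No - no valid derivation exists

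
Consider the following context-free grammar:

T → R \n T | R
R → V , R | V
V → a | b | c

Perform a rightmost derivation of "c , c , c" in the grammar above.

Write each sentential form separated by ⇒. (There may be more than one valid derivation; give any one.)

T ⇒ R ⇒ V , R ⇒ V , V , R ⇒ V , V , V ⇒ V , V , c ⇒ V , c , c ⇒ c , c , c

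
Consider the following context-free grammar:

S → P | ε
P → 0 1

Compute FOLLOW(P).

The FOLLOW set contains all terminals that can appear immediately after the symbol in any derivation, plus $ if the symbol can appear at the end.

We compute FOLLOW(P) using the standard algorithm.
FOLLOW(S) starts with {$}.
FIRST(P) = {0}
FIRST(S) = {0, ε}
FOLLOW(P) = {$}
FOLLOW(S) = {$}
Therefore, FOLLOW(P) = {$}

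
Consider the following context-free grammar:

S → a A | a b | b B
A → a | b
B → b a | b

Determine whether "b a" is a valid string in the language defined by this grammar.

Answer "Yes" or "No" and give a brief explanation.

No - no valid derivation exists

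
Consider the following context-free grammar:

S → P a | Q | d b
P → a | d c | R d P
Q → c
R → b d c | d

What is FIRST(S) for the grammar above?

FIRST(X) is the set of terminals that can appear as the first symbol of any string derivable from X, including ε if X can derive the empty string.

We compute FIRST(S) using the standard algorithm.
FIRST(P) = {a, b, d}
FIRST(Q) = {c}
FIRST(R) = {b, d}
FIRST(S) = {a, b, c, d}
Therefore, FIRST(S) = {a, b, c, d}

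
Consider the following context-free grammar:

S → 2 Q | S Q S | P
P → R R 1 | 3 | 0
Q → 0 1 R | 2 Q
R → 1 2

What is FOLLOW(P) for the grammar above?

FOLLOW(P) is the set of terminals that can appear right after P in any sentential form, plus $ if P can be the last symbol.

We compute FOLLOW(P) using the standard algorithm.
FOLLOW(S) starts with {$}.
FIRST(P) = {0, 1, 3}
FIRST(Q) = {0, 2}
FIRST(R) = {1}
FIRST(S) = {0, 1, 2, 3}
FOLLOW(P) = {$, 0, 2}
FOLLOW(Q) = {$, 0, 1, 2, 3}
FOLLOW(R) = {$, 0, 1, 2, 3}
FOLLOW(S) = {$, 0, 2}
Therefore, FOLLOW(P) = {$, 0, 2}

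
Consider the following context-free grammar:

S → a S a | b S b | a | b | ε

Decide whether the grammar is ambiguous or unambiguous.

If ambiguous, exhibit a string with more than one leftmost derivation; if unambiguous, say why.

Unambiguous - every string in the language has a unique leftmost derivation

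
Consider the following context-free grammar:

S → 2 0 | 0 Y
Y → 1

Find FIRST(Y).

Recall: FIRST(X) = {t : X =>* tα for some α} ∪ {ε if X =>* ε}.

We compute FIRST(Y) using the standard algorithm.
FIRST(S) = {0, 2}
FIRST(Y) = {1}
Therefore, FIRST(Y) = {1}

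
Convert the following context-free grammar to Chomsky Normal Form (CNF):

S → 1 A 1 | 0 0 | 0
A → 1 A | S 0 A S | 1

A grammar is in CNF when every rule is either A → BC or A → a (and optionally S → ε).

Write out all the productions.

T1 → 1; T0 → 0; S → 0; A → 1; S → T1 X0; X0 → A T1; S → T0 T0; A → T1 A; A → S X1; X1 → T0 X2; X2 → A S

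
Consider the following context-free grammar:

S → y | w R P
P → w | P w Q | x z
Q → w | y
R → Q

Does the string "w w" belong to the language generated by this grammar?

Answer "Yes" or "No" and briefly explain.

No - no valid derivation exists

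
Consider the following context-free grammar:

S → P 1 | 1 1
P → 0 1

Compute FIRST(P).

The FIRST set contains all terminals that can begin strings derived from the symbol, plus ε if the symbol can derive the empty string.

We compute FIRST(P) using the standard algorithm.
FIRST(P) = {0}
FIRST(S) = {0, 1}
Therefore, FIRST(P) = {0}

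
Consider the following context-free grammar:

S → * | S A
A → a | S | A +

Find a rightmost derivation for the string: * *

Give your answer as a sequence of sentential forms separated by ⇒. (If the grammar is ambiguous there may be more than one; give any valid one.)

S ⇒ S A ⇒ S S ⇒ S * ⇒ * *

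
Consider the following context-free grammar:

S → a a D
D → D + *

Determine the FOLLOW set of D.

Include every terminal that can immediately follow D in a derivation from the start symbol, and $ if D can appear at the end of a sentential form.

We compute FOLLOW(D) using the standard algorithm.
FOLLOW(S) starts with {$}.
FIRST(D) = {}
FIRST(S) = {a}
FOLLOW(D) = {$, +}
FOLLOW(S) = {$}
Therefore, FOLLOW(D) = {$, +}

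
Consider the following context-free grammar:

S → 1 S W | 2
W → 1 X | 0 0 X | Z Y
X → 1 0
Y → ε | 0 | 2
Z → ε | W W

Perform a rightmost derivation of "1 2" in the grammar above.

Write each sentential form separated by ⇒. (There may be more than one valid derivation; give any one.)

S ⇒ 1 S W ⇒ 1 S Z Y ⇒ 1 S Z ⇒ 1 S ⇒ 1 2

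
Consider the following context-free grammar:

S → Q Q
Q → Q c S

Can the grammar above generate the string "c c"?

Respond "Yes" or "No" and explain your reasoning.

No - no valid derivation exists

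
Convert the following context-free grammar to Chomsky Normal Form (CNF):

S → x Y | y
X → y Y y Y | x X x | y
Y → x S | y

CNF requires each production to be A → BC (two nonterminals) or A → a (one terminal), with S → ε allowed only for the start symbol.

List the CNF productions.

TX → x; S → y; TY → y; X → y; Y → y; S → TX Y; X → TY X0; X0 → Y X1; X1 → TY Y; X → TX X2; X2 → X TX; Y → TX S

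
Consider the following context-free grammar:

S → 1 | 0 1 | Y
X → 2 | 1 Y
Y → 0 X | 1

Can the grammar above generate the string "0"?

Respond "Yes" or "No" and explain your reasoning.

No - no valid derivation exists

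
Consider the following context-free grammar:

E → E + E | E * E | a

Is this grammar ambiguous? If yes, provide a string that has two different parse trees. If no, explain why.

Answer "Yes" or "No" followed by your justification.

Yes - the string 'a + a + a + a' has two distinct leftmost derivations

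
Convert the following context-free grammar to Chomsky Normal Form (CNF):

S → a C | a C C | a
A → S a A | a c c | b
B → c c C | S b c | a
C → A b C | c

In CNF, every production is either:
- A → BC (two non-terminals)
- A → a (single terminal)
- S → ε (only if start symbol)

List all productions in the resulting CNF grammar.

TA → a; S → a; TC → c; A → b; TB → b; B → a; C → c; S → TA C; S → TA X0; X0 → C C; A → S X1; X1 → TA A; A → TA X2; X2 → TC TC; B → TC X3; X3 → TC C; B → S X4; X4 → TB TC; C → A X5; X5 → TB C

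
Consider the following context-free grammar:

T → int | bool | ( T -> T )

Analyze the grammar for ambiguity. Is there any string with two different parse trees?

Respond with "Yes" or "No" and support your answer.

No - the grammar is unambiguous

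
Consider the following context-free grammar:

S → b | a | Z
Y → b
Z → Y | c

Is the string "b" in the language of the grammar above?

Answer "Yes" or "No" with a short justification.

Yes - a valid derivation exists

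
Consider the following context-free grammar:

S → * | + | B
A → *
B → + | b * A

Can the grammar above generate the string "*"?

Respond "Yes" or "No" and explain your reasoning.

Yes - a valid derivation exists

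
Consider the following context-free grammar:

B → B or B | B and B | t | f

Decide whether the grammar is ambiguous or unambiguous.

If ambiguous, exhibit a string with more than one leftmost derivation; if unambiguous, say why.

Ambiguous - the string 'f or f and t' has two distinct leftmost derivations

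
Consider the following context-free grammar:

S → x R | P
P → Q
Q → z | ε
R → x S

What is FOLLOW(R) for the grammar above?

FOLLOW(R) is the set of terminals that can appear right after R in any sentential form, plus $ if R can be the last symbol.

We compute FOLLOW(R) using the standard algorithm.
FOLLOW(S) starts with {$}.
FIRST(P) = {z, ε}
FIRST(Q) = {z, ε}
FIRST(R) = {x}
FIRST(S) = {x, z, ε}
FOLLOW(P) = {$}
FOLLOW(Q) = {$}
FOLLOW(R) = {$}
FOLLOW(S) = {$}
Therefore, FOLLOW(R) = {$}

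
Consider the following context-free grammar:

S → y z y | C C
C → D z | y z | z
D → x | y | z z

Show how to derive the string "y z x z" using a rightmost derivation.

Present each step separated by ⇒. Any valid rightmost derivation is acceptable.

S ⇒ C C ⇒ C D z ⇒ C x z ⇒ y z x z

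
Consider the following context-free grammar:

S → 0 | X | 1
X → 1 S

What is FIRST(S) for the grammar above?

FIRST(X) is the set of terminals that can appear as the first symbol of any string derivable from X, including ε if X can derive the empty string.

We compute FIRST(S) using the standard algorithm.
FIRST(S) = {0, 1}
FIRST(X) = {1}
Therefore, FIRST(S) = {0, 1}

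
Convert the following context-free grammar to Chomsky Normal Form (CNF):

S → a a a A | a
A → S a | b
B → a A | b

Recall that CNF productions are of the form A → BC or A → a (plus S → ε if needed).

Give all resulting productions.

TA → a; S → a; A → b; B → b; S → TA X0; X0 → TA X1; X1 → TA A; A → S TA; B → TA A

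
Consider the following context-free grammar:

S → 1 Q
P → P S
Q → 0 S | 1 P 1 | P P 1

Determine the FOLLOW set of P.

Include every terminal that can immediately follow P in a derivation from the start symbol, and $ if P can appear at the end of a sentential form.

We compute FOLLOW(P) using the standard algorithm.
FOLLOW(S) starts with {$}.
FIRST(P) = {}
FIRST(Q) = {0, 1}
FIRST(S) = {1}
FOLLOW(P) = {1}
FOLLOW(Q) = {$, 1}
FOLLOW(S) = {$, 1}
Therefore, FOLLOW(P) = {1}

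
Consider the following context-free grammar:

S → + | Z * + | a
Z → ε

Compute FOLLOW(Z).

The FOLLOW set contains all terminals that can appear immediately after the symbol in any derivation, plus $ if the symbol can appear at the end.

We compute FOLLOW(Z) using the standard algorithm.
FOLLOW(S) starts with {$}.
FIRST(S) = {*, +, a}
FIRST(Z) = {ε}
FOLLOW(S) = {$}
FOLLOW(Z) = {*}
Therefore, FOLLOW(Z) = {*}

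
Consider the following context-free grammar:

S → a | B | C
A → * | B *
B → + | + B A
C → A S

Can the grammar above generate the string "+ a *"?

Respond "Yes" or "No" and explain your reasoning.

No - no valid derivation exists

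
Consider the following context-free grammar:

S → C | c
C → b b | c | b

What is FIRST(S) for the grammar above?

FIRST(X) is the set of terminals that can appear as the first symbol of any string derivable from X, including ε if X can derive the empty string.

We compute FIRST(S) using the standard algorithm.
FIRST(C) = {b, c}
FIRST(S) = {b, c}
Therefore, FIRST(S) = {b, c}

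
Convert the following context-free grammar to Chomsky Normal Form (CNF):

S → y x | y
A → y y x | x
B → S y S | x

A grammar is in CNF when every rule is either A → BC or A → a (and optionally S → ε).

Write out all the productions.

TY → y; TX → x; S → y; A → x; B → x; S → TY TX; A → TY X0; X0 → TY TX; B → S X1; X1 → TY S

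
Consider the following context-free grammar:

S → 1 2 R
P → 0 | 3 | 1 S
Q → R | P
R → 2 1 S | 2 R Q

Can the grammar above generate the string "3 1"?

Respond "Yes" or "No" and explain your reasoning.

No - no valid derivation exists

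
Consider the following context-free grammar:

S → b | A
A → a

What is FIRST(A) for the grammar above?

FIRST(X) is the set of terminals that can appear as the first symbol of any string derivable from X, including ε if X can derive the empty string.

We compute FIRST(A) using the standard algorithm.
FIRST(A) = {a}
FIRST(S) = {a, b}
Therefore, FIRST(A) = {a}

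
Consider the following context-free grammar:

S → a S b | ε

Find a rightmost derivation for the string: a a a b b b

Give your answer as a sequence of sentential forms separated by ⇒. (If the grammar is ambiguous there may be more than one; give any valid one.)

S ⇒ a S b ⇒ a a S b b ⇒ a a a S b b b ⇒ a a a b b b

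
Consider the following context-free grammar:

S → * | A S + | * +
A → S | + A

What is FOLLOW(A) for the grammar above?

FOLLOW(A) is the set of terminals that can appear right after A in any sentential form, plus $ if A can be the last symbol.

We compute FOLLOW(A) using the standard algorithm.
FOLLOW(S) starts with {$}.
FIRST(A) = {*, +}
FIRST(S) = {*, +}
FOLLOW(A) = {*, +}
FOLLOW(S) = {$, *, +}
Therefore, FOLLOW(A) = {*, +}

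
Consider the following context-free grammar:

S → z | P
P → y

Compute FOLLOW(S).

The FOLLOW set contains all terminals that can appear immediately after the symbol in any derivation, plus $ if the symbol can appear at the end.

We compute FOLLOW(S) using the standard algorithm.
FOLLOW(S) starts with {$}.
FIRST(P) = {y}
FIRST(S) = {y, z}
FOLLOW(P) = {$}
FOLLOW(S) = {$}
Therefore, FOLLOW(S) = {$}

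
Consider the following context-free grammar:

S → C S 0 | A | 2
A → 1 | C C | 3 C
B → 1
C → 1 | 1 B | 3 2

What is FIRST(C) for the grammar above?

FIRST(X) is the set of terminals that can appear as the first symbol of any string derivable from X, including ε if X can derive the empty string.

We compute FIRST(C) using the standard algorithm.
FIRST(A) = {1, 3}
FIRST(B) = {1}
FIRST(C) = {1, 3}
FIRST(S) = {1, 2, 3}
Therefore, FIRST(C) = {1, 3}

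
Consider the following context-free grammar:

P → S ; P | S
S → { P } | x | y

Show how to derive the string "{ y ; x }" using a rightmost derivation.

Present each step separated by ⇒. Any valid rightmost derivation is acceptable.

P ⇒ S ⇒ { P } ⇒ { S ; P } ⇒ { S ; S } ⇒ { S ; x } ⇒ { y ; x }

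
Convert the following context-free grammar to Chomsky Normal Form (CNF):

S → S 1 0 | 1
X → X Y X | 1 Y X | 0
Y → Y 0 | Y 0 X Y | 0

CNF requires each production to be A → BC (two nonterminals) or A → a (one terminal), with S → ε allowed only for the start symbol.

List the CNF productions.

T1 → 1; T0 → 0; S → 1; X → 0; Y → 0; S → S X0; X0 → T1 T0; X → X X1; X1 → Y X; X → T1 X2; X2 → Y X; Y → Y T0; Y → Y X3; X3 → T0 X4; X4 → X Y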